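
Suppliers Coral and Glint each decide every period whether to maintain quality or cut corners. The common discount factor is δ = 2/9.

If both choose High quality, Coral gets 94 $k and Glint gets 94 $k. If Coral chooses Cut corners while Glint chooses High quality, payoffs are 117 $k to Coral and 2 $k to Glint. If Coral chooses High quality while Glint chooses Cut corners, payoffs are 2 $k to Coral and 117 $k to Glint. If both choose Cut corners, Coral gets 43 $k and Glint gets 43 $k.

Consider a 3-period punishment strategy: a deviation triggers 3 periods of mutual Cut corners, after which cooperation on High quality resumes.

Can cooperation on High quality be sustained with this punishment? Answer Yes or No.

No

IC: δ+…+δ^3 ≥ (117−94)/(94−43) = 23/51.
At δ = 2/9: partial sum = 0.2826 < 0.4510. Cooperation not sustainable.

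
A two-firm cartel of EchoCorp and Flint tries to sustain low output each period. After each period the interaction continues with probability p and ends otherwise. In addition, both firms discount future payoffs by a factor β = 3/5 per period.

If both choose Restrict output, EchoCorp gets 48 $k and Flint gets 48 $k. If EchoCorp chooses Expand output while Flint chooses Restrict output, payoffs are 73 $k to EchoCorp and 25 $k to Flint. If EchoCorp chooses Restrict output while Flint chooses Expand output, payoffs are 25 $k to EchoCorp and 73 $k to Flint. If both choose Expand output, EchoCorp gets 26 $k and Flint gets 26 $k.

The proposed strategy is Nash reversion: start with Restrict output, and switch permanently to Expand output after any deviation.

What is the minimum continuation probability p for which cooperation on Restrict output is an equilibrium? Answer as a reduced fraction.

125/141

With continuation probability p and discount β, the effective per-period discount factor is βp.
Grim-trigger IC: βp ≥ (73−48)/(73−26) = 25/47.
So p ≥ (25/47)/(3/5) = 125/141.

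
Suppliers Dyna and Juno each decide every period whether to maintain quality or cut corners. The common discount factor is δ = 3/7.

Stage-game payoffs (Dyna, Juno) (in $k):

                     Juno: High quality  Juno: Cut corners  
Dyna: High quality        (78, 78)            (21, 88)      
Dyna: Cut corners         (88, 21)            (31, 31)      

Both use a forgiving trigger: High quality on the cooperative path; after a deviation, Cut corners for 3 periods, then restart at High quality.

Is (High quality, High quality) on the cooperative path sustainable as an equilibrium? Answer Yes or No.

Yes

IC: δ+…+δ^3 ≥ (88−78)/(78−31) = 10/47.
At δ = 3/7: partial sum = 0.6910 ≥ 0.2128. Cooperation sustainable.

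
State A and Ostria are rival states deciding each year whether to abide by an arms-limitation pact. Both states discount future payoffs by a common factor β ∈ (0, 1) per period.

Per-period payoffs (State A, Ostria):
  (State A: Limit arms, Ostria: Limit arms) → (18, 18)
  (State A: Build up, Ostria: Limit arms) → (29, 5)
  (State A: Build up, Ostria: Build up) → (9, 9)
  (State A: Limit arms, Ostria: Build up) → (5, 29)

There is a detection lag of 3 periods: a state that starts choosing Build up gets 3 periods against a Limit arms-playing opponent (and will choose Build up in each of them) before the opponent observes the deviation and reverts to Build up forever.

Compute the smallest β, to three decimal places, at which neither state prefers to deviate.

Deviating for the 3 undetected periods gains 29−18 = 11 per period over cooperation, then loses 18−9 = 9 per period forever once punishment starts.
Gain: 11(1 + β + … + β^2); loss: 9·β^3/(1−β).
No profitable deviation ⇔ 11(1−β^3) ≤ 9·β^3, i.e. β^3 ≥ 11/(11+9) = 11/20.
Hence β ≥ (11/20)^(1/3) ≈ 0.819.

0.819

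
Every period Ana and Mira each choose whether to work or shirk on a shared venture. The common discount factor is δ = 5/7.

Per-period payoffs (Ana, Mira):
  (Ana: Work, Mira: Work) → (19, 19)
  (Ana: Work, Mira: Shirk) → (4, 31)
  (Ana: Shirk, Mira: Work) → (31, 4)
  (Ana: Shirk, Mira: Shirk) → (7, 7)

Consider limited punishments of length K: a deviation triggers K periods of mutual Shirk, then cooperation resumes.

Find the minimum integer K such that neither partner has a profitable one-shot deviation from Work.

No profitable deviation requires (19−7)(δ+…+δ^K) ≥ 31−19, i.e. δ+…+δ^K ≥ 1 ≈ 1.0000.
With δ = 5/7, the partial sums are K=1: 0.7143, K=2: 1.2245.
K = 2 is the first length at which the sum reaches 1.0000.

2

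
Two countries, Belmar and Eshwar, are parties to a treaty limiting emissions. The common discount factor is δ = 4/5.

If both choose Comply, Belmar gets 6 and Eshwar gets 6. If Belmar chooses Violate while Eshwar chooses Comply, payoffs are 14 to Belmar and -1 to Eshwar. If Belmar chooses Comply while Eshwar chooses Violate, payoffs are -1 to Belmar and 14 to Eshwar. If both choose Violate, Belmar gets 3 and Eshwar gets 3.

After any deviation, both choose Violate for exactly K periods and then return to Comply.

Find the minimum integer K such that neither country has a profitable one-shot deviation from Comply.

Need Σ_{k=1}^{K} δ^k ≥ (14−6)/(6−3) = 2.6667 at δ = 4/5.
At K = 4 the sum is 2.3616 < 2.6667; at K = 5 it is 2.6893 ≥ 2.6667.
So the minimum punishment length is K = 5.

5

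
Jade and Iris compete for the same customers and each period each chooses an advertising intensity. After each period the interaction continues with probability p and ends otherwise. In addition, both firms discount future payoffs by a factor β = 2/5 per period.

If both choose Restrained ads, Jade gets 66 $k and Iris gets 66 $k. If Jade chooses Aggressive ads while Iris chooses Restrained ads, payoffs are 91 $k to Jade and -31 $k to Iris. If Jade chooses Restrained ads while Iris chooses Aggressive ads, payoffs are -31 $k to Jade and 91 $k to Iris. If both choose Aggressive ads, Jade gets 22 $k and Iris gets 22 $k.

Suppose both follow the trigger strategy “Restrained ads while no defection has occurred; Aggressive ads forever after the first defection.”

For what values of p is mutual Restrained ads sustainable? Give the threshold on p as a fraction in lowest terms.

Expected continuation weight on next period's payoff is β·p = 2/5·p, which plays the role of the discount factor.
Cooperation requires 2/5·p ≥ (91−66)/(91−22) = 25/69, hence p ≥ 125/138.

125/138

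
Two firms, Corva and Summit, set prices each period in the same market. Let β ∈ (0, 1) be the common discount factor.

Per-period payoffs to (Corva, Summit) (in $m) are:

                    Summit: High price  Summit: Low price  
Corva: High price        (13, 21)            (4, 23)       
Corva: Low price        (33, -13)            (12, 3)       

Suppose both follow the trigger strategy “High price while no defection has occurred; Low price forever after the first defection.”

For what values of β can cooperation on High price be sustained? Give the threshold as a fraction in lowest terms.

20/21

Corva: cooperation gives 13 each period; deviation gives 33 once then 12 forever.
  13/(1−β) ≥ 33 + 12β/(1−β) ⇒ β ≥ 20/21.
Summit: cooperation gives 21 each period; deviation gives 23 once then 3 forever.
  β ≥ 2/20 = 1/10.
Both must hold, so the binding constraint is Corva's: β ≥ 20/21.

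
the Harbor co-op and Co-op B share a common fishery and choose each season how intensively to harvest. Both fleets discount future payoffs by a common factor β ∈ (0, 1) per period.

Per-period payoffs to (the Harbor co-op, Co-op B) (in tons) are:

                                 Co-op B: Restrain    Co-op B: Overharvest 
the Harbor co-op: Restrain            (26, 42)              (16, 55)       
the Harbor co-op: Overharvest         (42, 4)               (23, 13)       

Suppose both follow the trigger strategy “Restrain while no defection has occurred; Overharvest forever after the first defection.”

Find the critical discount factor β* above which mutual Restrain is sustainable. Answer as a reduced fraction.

For the Harbor co-op: deviation gain 42−26 = 16, per-period punishment loss 26−23 = 3. IC gives β ≥ 16/19.
For Co-op B: gain 13, loss 29 per period, so β ≥ 13/42.
The tighter constraint is the Harbor co-op's, so cooperation needs β ≥ 16/19.

16/19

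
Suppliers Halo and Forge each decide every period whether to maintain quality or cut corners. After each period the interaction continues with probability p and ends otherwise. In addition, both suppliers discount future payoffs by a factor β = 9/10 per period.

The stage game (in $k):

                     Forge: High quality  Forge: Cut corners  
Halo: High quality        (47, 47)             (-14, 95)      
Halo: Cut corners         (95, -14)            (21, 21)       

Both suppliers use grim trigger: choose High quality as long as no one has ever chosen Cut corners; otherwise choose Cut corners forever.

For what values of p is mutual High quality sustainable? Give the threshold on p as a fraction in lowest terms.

Expected continuation weight on next period's payoff is β·p = 9/10·p, which plays the role of the discount factor.
Cooperation requires 9/10·p ≥ (95−47)/(95−21) = 24/37, hence p ≥ 80/111.

80/111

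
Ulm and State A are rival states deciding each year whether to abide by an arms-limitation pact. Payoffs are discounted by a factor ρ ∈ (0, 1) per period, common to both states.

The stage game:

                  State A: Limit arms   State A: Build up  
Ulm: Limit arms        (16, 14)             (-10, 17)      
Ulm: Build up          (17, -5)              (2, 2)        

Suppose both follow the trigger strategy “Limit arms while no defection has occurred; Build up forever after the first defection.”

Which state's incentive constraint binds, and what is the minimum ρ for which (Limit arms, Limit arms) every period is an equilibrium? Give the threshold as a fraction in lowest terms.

State A; ρ ≥ 1/5

For Ulm: deviation gain 17−16 = 1, per-period punishment loss 16−2 = 14. IC gives ρ ≥ 1/15.
For State A: gain 3, loss 12 per period, so ρ ≥ 3/15 = 1/5.
The tighter constraint is State A's, so cooperation needs ρ ≥ 1/5.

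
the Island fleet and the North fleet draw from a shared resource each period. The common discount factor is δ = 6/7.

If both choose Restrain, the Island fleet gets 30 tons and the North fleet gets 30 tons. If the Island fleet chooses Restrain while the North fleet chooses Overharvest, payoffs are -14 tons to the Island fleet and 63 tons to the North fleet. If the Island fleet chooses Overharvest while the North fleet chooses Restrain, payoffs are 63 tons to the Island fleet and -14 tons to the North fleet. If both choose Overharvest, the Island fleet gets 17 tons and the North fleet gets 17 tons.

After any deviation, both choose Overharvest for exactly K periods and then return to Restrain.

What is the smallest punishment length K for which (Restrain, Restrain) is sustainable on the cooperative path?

Need Σ_{k=1}^{K} δ^k ≥ (63−30)/(30−17) = 2.5385 at δ = 6/7.
At K = 3 the sum is 2.2216 < 2.5385; at K = 4 it is 2.7613 ≥ 2.5385.
So the minimum punishment length is K = 4.

4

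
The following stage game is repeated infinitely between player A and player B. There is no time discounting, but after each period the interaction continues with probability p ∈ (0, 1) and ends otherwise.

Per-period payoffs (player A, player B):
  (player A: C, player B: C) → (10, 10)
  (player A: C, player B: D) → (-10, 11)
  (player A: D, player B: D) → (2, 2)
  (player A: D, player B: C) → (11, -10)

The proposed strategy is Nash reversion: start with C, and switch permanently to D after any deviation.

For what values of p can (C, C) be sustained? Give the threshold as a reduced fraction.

Expected cooperation value is 10 + p·10 + p²·10 + … = 10/(1−p); deviation gives 11 + p·2/(1−p).
10 ≥ 11(1−p) + 2p ⇒ 9p ≥ 1 ⇒ p ≥ 1/9.

1/9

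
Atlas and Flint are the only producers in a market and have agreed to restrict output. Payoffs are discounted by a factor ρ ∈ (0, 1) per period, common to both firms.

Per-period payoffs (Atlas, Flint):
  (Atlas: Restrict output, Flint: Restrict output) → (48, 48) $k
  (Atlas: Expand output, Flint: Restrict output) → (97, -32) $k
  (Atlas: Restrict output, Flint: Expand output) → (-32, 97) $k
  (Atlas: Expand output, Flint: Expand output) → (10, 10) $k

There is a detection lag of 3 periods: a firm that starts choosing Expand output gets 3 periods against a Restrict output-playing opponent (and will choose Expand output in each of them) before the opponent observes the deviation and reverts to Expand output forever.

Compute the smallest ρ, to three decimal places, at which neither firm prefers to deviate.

0.826

Deviating for the 3 undetected periods gains 97−48 = 49 per period over cooperation, then loses 48−10 = 38 per period forever once punishment starts.
Gain: 49(1 + ρ + … + ρ^2); loss: 38·ρ^3/(1−ρ).
No profitable deviation ⇔ 49(1−ρ^3) ≤ 38·ρ^3, i.e. ρ^3 ≥ 49/(49+38) = 49/87.
Hence ρ ≥ (49/87)^(1/3) ≈ 0.826.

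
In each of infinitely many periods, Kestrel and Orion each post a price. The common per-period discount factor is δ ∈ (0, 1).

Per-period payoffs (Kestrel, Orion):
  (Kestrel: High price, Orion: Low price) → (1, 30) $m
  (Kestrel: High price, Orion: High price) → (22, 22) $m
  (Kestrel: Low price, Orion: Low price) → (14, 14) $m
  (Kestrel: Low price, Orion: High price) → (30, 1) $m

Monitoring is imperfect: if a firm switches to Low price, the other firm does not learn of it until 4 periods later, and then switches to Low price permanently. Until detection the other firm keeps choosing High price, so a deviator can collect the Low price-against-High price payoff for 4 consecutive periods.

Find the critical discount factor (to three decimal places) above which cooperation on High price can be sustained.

Deviating for the 4 undetected periods gains 30−22 = 8 per period over cooperation, then loses 22−14 = 8 per period forever once punishment starts.
Gain: 8(1 + δ + … + δ^3); loss: 8·δ^4/(1−δ).
No profitable deviation ⇔ 8(1−δ^4) ≤ 8·δ^4, i.e. δ^4 ≥ 8/(8+8) = 1/2.
Hence δ ≥ (1/2)^(1/4) ≈ 0.841.

0.841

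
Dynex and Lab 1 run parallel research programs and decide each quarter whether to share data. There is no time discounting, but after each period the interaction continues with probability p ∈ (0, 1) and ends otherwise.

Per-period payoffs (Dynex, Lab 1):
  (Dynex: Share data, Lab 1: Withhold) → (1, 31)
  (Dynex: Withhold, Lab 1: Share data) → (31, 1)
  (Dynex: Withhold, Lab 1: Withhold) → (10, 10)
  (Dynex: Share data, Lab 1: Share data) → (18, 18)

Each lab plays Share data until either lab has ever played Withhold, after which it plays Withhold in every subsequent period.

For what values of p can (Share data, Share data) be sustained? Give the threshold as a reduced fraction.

With no time discounting, the continuation probability p plays the role of the discount factor.
Grim-trigger IC: 18/(1−p) ≥ 31 + 10p/(1−p) ⇒ p ≥ (31−18)/(31−10) = 13/21.

13/21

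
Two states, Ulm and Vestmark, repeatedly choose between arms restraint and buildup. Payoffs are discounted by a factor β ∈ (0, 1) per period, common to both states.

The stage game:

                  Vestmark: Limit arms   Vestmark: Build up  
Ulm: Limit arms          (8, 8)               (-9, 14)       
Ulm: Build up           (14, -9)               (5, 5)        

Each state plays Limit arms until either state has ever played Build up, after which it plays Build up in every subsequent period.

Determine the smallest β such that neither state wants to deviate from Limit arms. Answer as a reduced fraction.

Under grim trigger the critical discount factor is (T−C)/(T−P) with T = 14, C = 8, P = 5.
β* = (14−8)/(14−5) = 6/9 = 2/3.

2/3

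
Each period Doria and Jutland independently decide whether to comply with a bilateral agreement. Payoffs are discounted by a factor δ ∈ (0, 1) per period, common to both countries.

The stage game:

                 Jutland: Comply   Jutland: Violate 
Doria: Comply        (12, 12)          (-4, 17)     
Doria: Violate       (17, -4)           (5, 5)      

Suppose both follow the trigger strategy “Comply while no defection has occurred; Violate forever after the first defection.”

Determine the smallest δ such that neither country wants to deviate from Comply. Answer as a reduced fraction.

5/12

Under grim trigger the critical discount factor is (T−C)/(T−P) with T = 17, C = 12, P = 5.
δ* = (17−12)/(17−5) = 5/12.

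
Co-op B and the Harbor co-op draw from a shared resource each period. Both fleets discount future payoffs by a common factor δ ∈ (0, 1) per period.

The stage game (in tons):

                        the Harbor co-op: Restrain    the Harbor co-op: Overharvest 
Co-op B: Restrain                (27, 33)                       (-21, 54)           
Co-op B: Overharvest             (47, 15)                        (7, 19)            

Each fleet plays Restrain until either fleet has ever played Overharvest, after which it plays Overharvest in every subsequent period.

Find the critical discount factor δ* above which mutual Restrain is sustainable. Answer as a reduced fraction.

3/5

Co-op B's threshold: (47−27)/(47−7) = 1/2.
the Harbor co-op's threshold: (54−33)/(54−19) = 3/5.
1/2 < 3/5, so the Harbor co-op binds and δ* = 3/5.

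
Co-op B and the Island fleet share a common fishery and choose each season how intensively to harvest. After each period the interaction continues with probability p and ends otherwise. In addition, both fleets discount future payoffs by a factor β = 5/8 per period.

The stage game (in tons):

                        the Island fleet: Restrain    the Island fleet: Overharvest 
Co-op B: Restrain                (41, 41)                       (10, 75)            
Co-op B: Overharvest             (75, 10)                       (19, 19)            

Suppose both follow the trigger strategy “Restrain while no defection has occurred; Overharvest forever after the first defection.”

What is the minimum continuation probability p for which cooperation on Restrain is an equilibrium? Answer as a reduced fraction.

Expected continuation weight on next period's payoff is β·p = 5/8·p, which plays the role of the discount factor.
Cooperation requires 5/8·p ≥ (75−41)/(75−19) = 17/28, hence p ≥ 34/35.

34/35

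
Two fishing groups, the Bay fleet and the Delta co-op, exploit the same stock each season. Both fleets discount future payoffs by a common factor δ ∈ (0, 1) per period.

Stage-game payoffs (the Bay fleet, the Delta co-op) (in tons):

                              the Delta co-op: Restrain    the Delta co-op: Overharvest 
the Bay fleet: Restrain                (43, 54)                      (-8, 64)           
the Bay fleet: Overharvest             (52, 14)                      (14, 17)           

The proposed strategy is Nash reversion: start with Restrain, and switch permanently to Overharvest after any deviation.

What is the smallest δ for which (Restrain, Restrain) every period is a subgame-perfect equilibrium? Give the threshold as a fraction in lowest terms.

the Bay fleet's threshold: (52−43)/(52−14) = 9/38.
the Delta co-op's threshold: (64−54)/(64−17) = 10/47.
9/38 > 10/47, so the Bay fleet binds and δ* = 9/38.

9/38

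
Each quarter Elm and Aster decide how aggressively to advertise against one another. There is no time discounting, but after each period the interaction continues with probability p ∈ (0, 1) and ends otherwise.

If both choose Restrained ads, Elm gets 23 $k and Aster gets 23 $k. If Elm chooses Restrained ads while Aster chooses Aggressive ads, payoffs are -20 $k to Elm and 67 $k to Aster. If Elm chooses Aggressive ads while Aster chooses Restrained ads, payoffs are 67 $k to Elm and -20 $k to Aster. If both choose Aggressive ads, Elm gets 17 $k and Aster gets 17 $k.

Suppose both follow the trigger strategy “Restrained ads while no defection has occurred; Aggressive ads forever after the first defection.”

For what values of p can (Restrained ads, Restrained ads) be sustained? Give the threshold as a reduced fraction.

With no time discounting, the continuation probability p plays the role of the discount factor.
Grim-trigger IC: 23/(1−p) ≥ 67 + 17p/(1−p) ⇒ p ≥ (67−23)/(67−17) = 22/25.

22/25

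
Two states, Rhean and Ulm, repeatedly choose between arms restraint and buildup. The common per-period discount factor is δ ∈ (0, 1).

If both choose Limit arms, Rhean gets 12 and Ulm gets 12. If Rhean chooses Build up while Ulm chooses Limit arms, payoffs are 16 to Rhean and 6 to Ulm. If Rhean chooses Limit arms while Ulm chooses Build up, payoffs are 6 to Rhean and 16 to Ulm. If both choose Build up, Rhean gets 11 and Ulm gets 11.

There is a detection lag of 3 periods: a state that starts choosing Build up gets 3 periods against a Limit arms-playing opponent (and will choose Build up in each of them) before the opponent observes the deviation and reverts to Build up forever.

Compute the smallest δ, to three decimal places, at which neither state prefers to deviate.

0.928

The best deviation is to choose Build up for all 3 undetected periods, earning 16 each, then 11 forever once detected.
Deviation value: 16(1−δ^3)/(1−δ) + 11δ^3/(1−δ); cooperation value: 12/(1−δ).
IC: 12 ≥ 16(1−δ^3) + 11δ^3 = 16 − 5δ^3.
So δ^3 ≥ 4/5, giving δ ≥ (4/5)^(1/3) ≈ 0.928.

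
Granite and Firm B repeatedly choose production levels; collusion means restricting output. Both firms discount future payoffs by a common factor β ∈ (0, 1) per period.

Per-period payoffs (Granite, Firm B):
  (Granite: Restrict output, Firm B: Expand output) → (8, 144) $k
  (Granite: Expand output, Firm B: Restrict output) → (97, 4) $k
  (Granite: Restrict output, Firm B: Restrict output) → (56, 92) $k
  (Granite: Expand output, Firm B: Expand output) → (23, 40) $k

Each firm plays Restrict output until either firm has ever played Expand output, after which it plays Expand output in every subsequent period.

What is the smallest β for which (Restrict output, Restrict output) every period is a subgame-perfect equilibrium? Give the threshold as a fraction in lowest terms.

Granite's threshold: (97−56)/(97−23) = 41/74.
Firm B's threshold: (144−92)/(144−40) = 1/2.
41/74 > 1/2, so Granite binds and β* = 41/74.

41/74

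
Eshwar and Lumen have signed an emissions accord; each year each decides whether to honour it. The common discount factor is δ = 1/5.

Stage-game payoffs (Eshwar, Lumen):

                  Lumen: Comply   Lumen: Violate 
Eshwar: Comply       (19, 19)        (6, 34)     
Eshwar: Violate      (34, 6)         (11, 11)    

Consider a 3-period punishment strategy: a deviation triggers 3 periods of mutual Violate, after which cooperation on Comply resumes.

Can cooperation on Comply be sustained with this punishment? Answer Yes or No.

No

Comparing payoff streams over the 4 periods until play realigns: cooperate → 19(1+δ+…+δ^3); deviate → 34 + 11(δ+…+δ^3).
Cooperation is sustained iff (19−11)(δ+…+δ^3) ≥ 34−19.
δ+…+δ^3 = 1/5·(1−(1/5)^3)/(1−1/5) = 0.2480, and (34−19)/(19−11) = 1.8750.
0.2480 < 1.8750, so cooperation is not sustainable.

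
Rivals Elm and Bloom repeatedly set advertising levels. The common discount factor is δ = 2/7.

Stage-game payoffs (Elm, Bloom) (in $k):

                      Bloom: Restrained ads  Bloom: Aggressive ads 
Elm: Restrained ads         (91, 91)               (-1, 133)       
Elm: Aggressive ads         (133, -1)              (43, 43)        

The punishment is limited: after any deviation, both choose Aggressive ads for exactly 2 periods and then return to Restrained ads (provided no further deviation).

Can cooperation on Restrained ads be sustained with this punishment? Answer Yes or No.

Comparing payoff streams over the 3 periods until play realigns: cooperate → 91(1+δ+…+δ^2); deviate → 133 + 43(δ+…+δ^2).
Cooperation is sustained iff (91−43)(δ+…+δ^2) ≥ 133−91.
δ+…+δ^2 = 2/7·(1−(2/7)^2)/(1−2/7) = 0.3673, and (133−91)/(91−43) = 0.8750.
0.3673 < 0.8750, so cooperation is not sustainable.

No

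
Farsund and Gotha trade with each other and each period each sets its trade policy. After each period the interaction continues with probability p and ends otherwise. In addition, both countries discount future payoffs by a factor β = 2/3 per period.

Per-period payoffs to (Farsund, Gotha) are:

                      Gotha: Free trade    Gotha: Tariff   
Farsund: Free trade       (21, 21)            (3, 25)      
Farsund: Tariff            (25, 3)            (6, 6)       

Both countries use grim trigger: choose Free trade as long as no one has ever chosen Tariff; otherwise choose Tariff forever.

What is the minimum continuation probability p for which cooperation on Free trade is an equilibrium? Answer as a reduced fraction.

6/19

Expected continuation weight on next period's payoff is β·p = 2/3·p, which plays the role of the discount factor.
Cooperation requires 2/3·p ≥ (25−21)/(25−6) = 4/19, hence p ≥ 6/19.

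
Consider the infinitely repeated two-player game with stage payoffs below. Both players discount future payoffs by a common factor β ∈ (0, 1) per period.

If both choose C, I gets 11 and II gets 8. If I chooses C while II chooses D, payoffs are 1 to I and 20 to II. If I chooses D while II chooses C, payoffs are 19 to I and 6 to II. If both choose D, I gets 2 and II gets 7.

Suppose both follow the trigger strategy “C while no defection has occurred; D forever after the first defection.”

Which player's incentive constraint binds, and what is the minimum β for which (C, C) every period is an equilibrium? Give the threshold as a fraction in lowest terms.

II; β ≥ 12/13

I: cooperation gives 11 each period; deviation gives 19 once then 2 forever.
  11/(1−β) ≥ 19 + 2β/(1−β) ⇒ β ≥ 8/17.
II: cooperation gives 8 each period; deviation gives 20 once then 7 forever.
  β ≥ 12/13.
Both must hold, so the binding constraint is II's: β ≥ 12/13.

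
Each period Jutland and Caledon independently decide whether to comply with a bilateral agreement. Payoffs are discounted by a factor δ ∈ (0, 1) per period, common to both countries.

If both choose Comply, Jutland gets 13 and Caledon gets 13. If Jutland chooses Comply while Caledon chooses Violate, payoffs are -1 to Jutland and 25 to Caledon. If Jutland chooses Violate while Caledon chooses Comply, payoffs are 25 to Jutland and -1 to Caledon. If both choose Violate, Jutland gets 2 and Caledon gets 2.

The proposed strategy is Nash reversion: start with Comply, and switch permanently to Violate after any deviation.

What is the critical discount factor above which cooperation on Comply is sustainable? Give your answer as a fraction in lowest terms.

13/(1−δ) ≥ 25 + 2δ/(1−δ)
13 ≥ 25 − 23δ
δ ≥ 12/23.

12/23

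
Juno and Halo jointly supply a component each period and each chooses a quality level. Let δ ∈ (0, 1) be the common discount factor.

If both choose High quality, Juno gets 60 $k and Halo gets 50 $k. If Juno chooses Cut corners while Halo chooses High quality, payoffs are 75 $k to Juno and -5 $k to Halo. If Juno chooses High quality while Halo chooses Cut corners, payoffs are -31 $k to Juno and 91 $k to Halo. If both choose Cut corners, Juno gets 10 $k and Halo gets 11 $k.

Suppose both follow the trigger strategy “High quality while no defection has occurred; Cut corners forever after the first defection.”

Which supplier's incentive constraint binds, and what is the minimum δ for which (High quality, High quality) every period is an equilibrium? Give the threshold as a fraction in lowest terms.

Halo; δ ≥ 41/80

Juno's threshold: (75−60)/(75−10) = 3/13.
Halo's threshold: (91−50)/(91−11) = 41/80.
3/13 < 41/80, so Halo binds and δ* = 41/80.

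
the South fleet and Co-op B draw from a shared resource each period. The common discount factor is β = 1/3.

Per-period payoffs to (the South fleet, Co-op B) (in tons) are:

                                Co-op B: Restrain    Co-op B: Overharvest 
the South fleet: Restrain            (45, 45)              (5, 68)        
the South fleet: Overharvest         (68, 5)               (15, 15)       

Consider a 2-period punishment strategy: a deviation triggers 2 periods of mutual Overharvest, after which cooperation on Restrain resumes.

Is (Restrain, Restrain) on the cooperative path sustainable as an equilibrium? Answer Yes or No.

No

A one-shot deviation gives 68 now, then 15 for 2 periods, then back to 45.
Gain from deviating: (68−45) today; loss: (45−15) in each of the next 2 periods.
No-deviation condition: (45−15)(β+…+β^2) ≥ 68−45, i.e. β+…+β^2 ≥ 23/30.
At β = 1/3: β+…+β^2 = 0.4444 < 0.7667.
So cooperation is not sustainable.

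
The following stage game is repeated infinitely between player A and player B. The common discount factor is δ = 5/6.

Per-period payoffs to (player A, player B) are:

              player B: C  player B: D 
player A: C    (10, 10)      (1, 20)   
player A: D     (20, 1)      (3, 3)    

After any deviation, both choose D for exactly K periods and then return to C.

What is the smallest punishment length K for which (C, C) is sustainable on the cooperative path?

2

IC: δ(1−δ^K)/(1−δ) ≥ (20−10)/(10−3) = 10/7.
With δ = 5/6: need 1 − δ^K ≥ 10/7·(1−5/6)/(5/6), i.e. δ^K ≤ 0.7143.
Since (5/6)^1 = 0.8333 and (5/6)^2 = 0.6944, the smallest such K is 2.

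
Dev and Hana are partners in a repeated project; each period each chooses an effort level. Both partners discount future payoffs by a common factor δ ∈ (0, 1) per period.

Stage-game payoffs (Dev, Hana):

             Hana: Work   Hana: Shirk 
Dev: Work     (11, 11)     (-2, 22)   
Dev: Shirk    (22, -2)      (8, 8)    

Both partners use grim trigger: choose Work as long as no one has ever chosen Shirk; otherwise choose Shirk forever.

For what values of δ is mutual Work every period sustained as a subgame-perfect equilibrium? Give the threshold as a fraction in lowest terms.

11/(1−δ) ≥ 22 + 8δ/(1−δ)
11 ≥ 22 − 14δ
δ ≥ 11/14.

11/14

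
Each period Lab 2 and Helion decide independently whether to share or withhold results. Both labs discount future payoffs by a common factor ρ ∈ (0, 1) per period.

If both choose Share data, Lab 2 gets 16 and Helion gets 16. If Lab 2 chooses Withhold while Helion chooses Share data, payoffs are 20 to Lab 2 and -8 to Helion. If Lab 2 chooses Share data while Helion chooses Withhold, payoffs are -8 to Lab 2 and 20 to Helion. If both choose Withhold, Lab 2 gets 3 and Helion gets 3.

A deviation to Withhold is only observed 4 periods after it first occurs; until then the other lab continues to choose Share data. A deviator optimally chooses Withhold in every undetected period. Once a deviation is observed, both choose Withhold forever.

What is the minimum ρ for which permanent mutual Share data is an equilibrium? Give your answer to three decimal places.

0.696

The best deviation is to choose Withhold for all 4 undetected periods, earning 20 each, then 3 forever once detected.
Deviation value: 20(1−ρ^4)/(1−ρ) + 3ρ^4/(1−ρ); cooperation value: 16/(1−ρ).
IC: 16 ≥ 20(1−ρ^4) + 3ρ^4 = 20 − 17ρ^4.
So ρ^4 ≥ 4/17, giving ρ ≥ (4/17)^(1/4) ≈ 0.696.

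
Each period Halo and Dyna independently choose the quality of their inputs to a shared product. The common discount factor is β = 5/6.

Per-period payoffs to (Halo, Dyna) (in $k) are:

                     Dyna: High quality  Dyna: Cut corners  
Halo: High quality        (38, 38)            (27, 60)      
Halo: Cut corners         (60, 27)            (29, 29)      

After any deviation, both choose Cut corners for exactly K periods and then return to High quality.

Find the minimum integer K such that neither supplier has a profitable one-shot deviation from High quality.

4

IC: β(1−β^K)/(1−β) ≥ (60−38)/(38−29) = 22/9.
With β = 5/6: need 1 − β^K ≥ 22/9·(1−5/6)/(5/6), i.e. β^K ≤ 0.5111.
Since (5/6)^3 = 0.5787 and (5/6)^4 = 0.4823, the smallest such K is 4.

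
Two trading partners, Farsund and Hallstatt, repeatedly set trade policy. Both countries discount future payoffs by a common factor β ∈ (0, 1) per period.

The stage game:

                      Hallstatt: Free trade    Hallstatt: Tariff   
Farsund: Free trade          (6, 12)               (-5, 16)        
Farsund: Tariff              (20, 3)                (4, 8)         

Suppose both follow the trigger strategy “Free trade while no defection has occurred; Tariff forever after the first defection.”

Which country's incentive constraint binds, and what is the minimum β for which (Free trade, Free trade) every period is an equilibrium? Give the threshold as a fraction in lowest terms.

Farsund; β ≥ 7/8

For Farsund: deviation gain 20−6 = 14, per-period punishment loss 6−4 = 2. IC gives β ≥ 14/16 = 7/8.
For Hallstatt: gain 4, loss 4 per period, so β ≥ 4/8 = 1/2.
The tighter constraint is Farsund's, so cooperation needs β ≥ 7/8.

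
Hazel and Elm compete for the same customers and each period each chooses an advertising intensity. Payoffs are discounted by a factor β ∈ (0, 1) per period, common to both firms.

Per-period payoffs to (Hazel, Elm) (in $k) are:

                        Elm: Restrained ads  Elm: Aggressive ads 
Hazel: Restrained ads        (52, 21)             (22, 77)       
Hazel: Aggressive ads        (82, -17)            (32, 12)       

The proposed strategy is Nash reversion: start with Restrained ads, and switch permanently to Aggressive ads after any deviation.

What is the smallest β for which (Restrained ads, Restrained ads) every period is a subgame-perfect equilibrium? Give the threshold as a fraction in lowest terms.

For Hazel: deviation gain 82−52 = 30, per-period punishment loss 52−32 = 20. IC gives β ≥ 30/50 = 3/5.
For Elm: gain 56, loss 9 per period, so β ≥ 56/65.
The tighter constraint is Elm's, so cooperation needs β ≥ 56/65.

56/65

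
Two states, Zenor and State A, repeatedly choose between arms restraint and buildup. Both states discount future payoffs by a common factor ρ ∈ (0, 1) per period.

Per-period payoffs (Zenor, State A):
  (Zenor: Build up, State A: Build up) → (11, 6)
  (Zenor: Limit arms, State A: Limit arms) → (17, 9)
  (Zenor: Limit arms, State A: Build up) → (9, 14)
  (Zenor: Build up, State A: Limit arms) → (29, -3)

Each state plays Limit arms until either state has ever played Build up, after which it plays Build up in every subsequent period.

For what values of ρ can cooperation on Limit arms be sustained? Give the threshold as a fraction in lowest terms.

Zenor: cooperation gives 17 each period; deviation gives 29 once then 11 forever.
  17/(1−ρ) ≥ 29 + 11ρ/(1−ρ) ⇒ ρ ≥ 12/18 = 2/3.
State A: cooperation gives 9 each period; deviation gives 14 once then 6 forever.
  ρ ≥ 5/8.
Both must hold, so the binding constraint is Zenor's: ρ ≥ 2/3.

2/3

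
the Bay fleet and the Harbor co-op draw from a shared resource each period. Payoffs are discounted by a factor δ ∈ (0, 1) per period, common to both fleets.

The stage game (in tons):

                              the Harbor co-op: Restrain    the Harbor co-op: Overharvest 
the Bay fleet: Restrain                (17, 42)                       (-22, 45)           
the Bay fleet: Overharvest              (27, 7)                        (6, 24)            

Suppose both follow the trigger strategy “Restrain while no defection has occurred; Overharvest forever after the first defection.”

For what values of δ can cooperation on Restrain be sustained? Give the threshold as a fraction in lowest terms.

10/21

the Bay fleet's threshold: (27−17)/(27−6) = 10/21.
the Harbor co-op's threshold: (45−42)/(45−24) = 1/7.
10/21 > 1/7, so the Bay fleet binds and δ* = 10/21.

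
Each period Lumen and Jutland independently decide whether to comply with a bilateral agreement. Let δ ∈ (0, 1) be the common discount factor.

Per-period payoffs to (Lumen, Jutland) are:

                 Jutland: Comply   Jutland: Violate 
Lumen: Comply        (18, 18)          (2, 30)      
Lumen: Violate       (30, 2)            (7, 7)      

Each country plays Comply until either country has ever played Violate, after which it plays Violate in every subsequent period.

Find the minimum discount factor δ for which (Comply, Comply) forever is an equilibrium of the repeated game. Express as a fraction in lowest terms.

12/23

Cooperation forever yields 18 each period: 18/(1−δ).
Deviating yields 30 once, then 7 forever: 30 + 7δ/(1−δ).
No profitable deviation requires 18/(1−δ) ≥ 30 + 7δ/(1−δ).
Multiplying by (1−δ): 18 ≥ 30(1−δ) + 7δ = 30 − 23δ.
So 23δ ≥ 12, i.e. δ ≥ 12/23.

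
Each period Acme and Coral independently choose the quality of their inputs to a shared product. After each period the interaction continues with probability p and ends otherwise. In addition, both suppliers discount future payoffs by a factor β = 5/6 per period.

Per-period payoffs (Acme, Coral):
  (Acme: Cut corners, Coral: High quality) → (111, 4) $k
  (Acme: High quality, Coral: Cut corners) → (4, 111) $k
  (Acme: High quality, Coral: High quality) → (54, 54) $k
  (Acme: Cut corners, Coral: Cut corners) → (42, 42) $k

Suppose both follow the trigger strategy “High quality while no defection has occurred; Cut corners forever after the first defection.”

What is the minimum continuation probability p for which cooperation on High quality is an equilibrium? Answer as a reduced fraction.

114/115

Expected continuation weight on next period's payoff is β·p = 5/6·p, which plays the role of the discount factor.
Cooperation requires 5/6·p ≥ (111−54)/(111−42) = 19/23, hence p ≥ 114/115.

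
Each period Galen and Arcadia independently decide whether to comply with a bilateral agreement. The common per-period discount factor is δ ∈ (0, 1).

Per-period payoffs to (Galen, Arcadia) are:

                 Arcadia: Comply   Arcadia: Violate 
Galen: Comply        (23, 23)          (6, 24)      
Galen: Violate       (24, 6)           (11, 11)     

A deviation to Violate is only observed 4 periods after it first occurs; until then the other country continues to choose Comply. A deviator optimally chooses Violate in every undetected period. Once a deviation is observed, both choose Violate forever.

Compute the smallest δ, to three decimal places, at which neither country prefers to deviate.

A deviator earns 24 for 4 periods, then 11 forever; cooperating earns 23 forever. Multiplying the IC by (1−δ):
23 ≥ 24(1−δ^4) + 11δ^4, so 13·δ^4 ≥ 1 and δ^4 ≥ 1/13.
δ ≥ (1/13)^(1/4) ≈ 0.527.

0.527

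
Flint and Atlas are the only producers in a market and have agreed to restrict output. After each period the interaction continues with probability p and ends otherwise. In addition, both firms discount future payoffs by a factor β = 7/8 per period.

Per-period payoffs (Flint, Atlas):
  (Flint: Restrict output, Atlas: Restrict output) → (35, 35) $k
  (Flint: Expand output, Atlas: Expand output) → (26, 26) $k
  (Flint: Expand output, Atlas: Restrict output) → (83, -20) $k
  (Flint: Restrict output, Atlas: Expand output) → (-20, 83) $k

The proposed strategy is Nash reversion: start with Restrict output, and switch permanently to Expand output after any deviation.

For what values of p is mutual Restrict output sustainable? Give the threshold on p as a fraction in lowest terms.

128/133

Expected continuation weight on next period's payoff is β·p = 7/8·p, which plays the role of the discount factor.
Cooperation requires 7/8·p ≥ (83−35)/(83−26) = 16/19, hence p ≥ 128/133.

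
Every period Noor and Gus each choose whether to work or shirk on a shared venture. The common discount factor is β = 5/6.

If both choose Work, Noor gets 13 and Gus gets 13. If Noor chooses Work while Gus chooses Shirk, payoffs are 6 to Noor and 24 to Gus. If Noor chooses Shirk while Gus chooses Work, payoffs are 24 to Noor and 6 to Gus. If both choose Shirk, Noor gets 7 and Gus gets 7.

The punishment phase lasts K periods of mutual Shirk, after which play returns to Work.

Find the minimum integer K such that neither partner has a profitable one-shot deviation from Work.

3

IC: β(1−β^K)/(1−β) ≥ (24−13)/(13−7) = 11/6.
With β = 5/6: need 1 − β^K ≥ 11/6·(1−5/6)/(5/6), i.e. β^K ≤ 0.6333.
Since (5/6)^2 = 0.6944 and (5/6)^3 = 0.5787, the smallest such K is 3.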